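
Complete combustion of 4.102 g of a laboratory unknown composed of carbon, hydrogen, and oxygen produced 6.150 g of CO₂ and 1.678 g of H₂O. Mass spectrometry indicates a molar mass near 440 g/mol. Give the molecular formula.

mol C = 6.150 g CO₂ ÷ 44.009 g/mol = 0.13974 mol
mol H = 2 × 1.678 g H₂O ÷ 18.015 g/mol = 0.18629 mol
mass O = 4.102 − (1.6785 + 0.18778) = 2.2358 g → mol O = 2.2358 ÷ 15.999 = 0.13974 mol
Divide by the smallest (0.13974 mol): C 1.000, H 1.333, O 1.000
Multiplying each by 3 gives whole numbers: C 3.00, H 4.00, O 3.00
Empirical formula: C3H4O3
Empirical-formula mass = 88.06 g/mol; 440 ÷ 88.06 ≈ 5, so the molecular formula is C15H20O15.

C15H20O15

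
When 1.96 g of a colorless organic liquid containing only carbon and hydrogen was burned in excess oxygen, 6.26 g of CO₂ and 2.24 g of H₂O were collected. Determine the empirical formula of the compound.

mol C = 6.26 g CO₂ ÷ 44.009 g/mol = 0.1422 mol
mol H = 2 × 2.24 g H₂O ÷ 18.015 g/mol = 0.2487 mol
Divide by the smallest (0.1422 mol): C 1.000, H 1.748
Multiplying each by 4 gives whole numbers: C 4.00, H 6.99

C4H7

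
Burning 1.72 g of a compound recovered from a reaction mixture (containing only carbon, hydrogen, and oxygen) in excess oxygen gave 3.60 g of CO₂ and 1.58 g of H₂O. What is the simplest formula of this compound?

mol C = 3.60 g CO₂ ÷ 44.009 g/mol = 0.08180 mol
mol H = 2 × 1.58 g H₂O ÷ 18.015 g/mol = 0.1754 mol
mass O = 1.72 − (0.9825 + 0.1768) = 0.5607 g → mol O = 0.5607 ÷ 15.999 = 0.03504 mol
Divide by the smallest (0.03504 mol): C 2.334, H 5.005, O 1.000
Multiplying each by 3 gives whole numbers: C 7.00, H 15.02, O 3.00

C7H15O3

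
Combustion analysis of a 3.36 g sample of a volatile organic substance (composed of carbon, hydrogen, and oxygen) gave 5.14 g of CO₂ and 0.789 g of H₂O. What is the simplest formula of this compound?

C4H3O4

mol C = 5.14 g CO₂ ÷ 44.009 g/mol = 0.1168 mol
mol H = 2 × 0.789 g H₂O ÷ 18.015 g/mol = 0.08759 mol
mass O = 3.36 − (1.403 + 0.08829) = 1.869 g → mol O = 1.869 ÷ 15.999 = 0.1168 mol
Divide by the smallest (0.08759 mol): C 1.333, H 1.000, O 1.334
Multiplying each by 3 gives whole numbers: C 4.00, H 3.00, O 4.00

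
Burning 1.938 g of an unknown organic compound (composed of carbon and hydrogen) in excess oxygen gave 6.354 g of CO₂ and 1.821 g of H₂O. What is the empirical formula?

C5H7

mol C = 6.354 g CO₂ ÷ 44.009 g/mol = 0.14438 mol
mol H = 2 × 1.821 g H₂O ÷ 18.015 g/mol = 0.20216 mol
Divide by the smallest (0.14438 mol): C 1.000, H 1.400
Multiplying each by 5 gives whole numbers: C 5.00, H 7.00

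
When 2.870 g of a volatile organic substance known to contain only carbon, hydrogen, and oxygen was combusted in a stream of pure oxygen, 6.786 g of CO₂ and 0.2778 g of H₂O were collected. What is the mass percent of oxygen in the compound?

34.39%

mol C = 6.786 g CO₂ ÷ 44.009 g/mol = 0.15420 mol
mol H = 2 × 0.2778 g H₂O ÷ 18.015 g/mol = 0.030841 mol
mass O = 2.870 − (1.8520 + 0.031088) = 0.98687 g → mol O = 0.98687 ÷ 15.999 = 0.061683 mol
mass % O = 0.98687 g ÷ 2.870 g × 100%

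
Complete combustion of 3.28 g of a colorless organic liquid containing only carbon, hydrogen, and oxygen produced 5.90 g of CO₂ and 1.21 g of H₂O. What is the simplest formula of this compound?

mol C = 5.90 g CO₂ ÷ 44.009 g/mol = 0.1341 mol
mol H = 2 × 1.21 g H₂O ÷ 18.015 g/mol = 0.1343 mol
mass O = 3.28 − (1.610 + 0.1354) = 1.534 g → mol O = 1.534 ÷ 15.999 = 0.09590 mol
Divide by the smallest (0.09590 mol): C 1.398, H 1.401, O 1.000
Multiplying each by 5 gives whole numbers: C 6.99, H 7.00, O 5.00

C7H7O5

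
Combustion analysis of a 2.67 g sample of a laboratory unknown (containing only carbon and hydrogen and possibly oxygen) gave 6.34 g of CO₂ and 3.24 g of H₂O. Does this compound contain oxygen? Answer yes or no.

yes

mol C = 6.34 g CO₂ ÷ 44.009 g/mol = 0.1441 mol
mol H = 2 × 3.24 g H₂O ÷ 18.015 g/mol = 0.3597 mol
C and H account for only 2.093 g of the 2.67 g sample; the remaining 0.5771 g must be oxygen.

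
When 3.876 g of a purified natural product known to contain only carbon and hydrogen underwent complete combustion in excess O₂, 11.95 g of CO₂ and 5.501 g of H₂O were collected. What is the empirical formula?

mol C = 11.95 g CO₂ ÷ 44.009 g/mol = 0.27154 mol
mol H = 2 × 5.501 g H₂O ÷ 18.015 g/mol = 0.61071 mol
Divide by the smallest (0.27154 mol): C 1.000, H 2.249
Multiplying each by 4 gives whole numbers: C 4.00, H 9.00

C4H9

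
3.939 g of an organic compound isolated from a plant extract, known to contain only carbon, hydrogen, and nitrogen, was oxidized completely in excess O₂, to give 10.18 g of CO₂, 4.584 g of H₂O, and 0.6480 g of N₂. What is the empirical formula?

C5H11N

mol C = 10.18 g CO₂ ÷ 44.009 g/mol = 0.23132 mol
mol H = 2 × 4.584 g H₂O ÷ 18.015 g/mol = 0.50891 mol
mol N = 2 × 0.6480 g N₂ ÷ 28.014 g/mol = 0.046263 mol
Divide by the smallest (0.046263 mol): C 5.000, H 11.000, N 1.000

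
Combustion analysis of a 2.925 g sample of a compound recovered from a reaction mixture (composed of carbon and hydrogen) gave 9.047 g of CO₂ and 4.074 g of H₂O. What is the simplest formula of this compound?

C5H11

mol C = 9.047 g CO₂ ÷ 44.009 g/mol = 0.20557 mol
mol H = 2 × 4.074 g H₂O ÷ 18.015 g/mol = 0.45229 mol
Divide by the smallest (0.20557 mol): C 1.000, H 2.200
Multiplying each by 5 gives whole numbers: C 5.00, H 11.00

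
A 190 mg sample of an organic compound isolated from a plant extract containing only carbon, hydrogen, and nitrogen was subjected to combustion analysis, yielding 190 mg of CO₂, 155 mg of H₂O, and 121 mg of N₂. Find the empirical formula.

mol C = 0.190 g CO₂ ÷ 44.009 g/mol = 0.004317 mol
mol H = 2 × 0.155 g H₂O ÷ 18.015 g/mol = 0.01721 mol
mol N = 2 × 0.121 g N₂ ÷ 28.014 g/mol = 0.008639 mol
Divide by the smallest (0.004317 mol): C 1.000, H 3.986, N 2.001

CH4N2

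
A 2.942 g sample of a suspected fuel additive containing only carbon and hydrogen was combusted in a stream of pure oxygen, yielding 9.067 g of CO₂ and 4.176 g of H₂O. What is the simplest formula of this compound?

C4H9

mol C = 9.067 g CO₂ ÷ 44.009 g/mol = 0.20603 mol
mol H = 2 × 4.176 g H₂O ÷ 18.015 g/mol = 0.46361 mol
Divide by the smallest (0.20603 mol): C 1.000, H 2.250
Multiplying each by 4 gives whole numbers: C 4.00, H 9.00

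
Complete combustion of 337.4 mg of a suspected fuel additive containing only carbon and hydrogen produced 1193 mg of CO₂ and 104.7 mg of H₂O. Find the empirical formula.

C7H3

mol C = 1.193 g CO₂ ÷ 44.009 g/mol = 0.027108 mol
mol H = 2 × 0.1047 g H₂O ÷ 18.015 g/mol = 0.011624 mol
Divide by the smallest (0.011624 mol): C 2.332, H 1.000
Multiplying each by 3 gives whole numbers: C 7.00, H 3.00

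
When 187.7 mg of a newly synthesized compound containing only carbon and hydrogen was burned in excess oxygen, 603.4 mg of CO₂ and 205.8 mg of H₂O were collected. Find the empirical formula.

mol C = 0.6034 g CO₂ ÷ 44.009 g/mol = 0.013711 mol
mol H = 2 × 0.2058 g H₂O ÷ 18.015 g/mol = 0.022848 mol
Divide by the smallest (0.013711 mol): C 1.000, H 1.666
Multiplying each by 3 gives whole numbers: C 3.00, H 5.00

C3H5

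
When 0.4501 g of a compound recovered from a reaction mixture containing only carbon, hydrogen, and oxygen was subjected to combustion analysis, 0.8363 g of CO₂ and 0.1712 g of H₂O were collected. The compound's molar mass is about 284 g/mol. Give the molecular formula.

C12H12O8

mol C = 0.8363 g CO₂ ÷ 44.009 g/mol = 0.019003 mol
mol H = 2 × 0.1712 g H₂O ÷ 18.015 g/mol = 0.019006 mol
mass O = 0.4501 − (0.22824 + 0.019158) = 0.20270 g → mol O = 0.20270 ÷ 15.999 = 0.012669 mol
Divide by the smallest (0.012669 mol): C 1.500, H 1.500, O 1.000
Multiplying each by 2 gives whole numbers: C 3.00, H 3.00, O 2.00
Empirical formula: C3H3O2
Empirical-formula mass = 71.06 g/mol; 284 ÷ 71.06 ≈ 4, so the molecular formula is C12H12O8.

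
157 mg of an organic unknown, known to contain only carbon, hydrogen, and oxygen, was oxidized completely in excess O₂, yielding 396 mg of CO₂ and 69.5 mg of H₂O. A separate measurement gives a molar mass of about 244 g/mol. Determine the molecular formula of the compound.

mol C = 0.396 g CO₂ ÷ 44.009 g/mol = 0.008998 mol
mol H = 2 × 0.0695 g H₂O ÷ 18.015 g/mol = 0.007716 mol
mass O = 0.157 − (0.1081 + 0.007778) = 0.04115 g → mol O = 0.04115 ÷ 15.999 = 0.002572 mol
Divide by the smallest (0.002572 mol): C 3.499, H 3.000, O 1.000
Multiplying each by 2 gives whole numbers: C 7.00, H 6.00, O 2.00
Empirical formula: C7H6O2
Empirical-formula mass = 122.12 g/mol; 244 ÷ 122.12 ≈ 2, so the molecular formula is C14H12O4.

C14H12O4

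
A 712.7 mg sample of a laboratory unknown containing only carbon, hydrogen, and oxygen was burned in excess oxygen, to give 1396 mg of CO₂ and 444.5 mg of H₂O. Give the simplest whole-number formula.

mol C = 1.396 g CO₂ ÷ 44.009 g/mol = 0.031721 mol
mol H = 2 × 0.4445 g H₂O ÷ 18.015 g/mol = 0.049348 mol
mass O = 0.7127 − (0.38100 + 0.049743) = 0.28196 g → mol O = 0.28196 ÷ 15.999 = 0.017624 mol
Divide by the smallest (0.017624 mol): C 1.800, H 2.800, O 1.000
Multiplying each by 5 gives whole numbers: C 9.00, H 14.00, O 5.00

C9H14O5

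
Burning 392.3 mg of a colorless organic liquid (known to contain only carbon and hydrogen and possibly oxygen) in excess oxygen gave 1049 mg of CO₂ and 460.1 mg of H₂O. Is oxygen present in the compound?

mol C = 1.049 g CO₂ ÷ 44.009 g/mol = 0.023836 mol
mol H = 2 × 0.4601 g H₂O ÷ 18.015 g/mol = 0.051080 mol
C and H account for only 0.33778 g of the 0.3923 g sample; the remaining 0.054517 g must be oxygen.

yes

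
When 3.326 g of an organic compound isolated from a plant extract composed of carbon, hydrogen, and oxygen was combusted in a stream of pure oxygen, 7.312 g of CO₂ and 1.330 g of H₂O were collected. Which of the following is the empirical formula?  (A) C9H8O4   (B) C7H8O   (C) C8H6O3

mol C = 7.312 g CO₂ ÷ 44.009 g/mol = 0.16615 mol
mol H = 2 × 1.330 g H₂O ÷ 18.015 g/mol = 0.14765 mol
mass O = 3.326 − (1.9956 + 0.14884) = 1.1816 g → mol O = 1.1816 ÷ 15.999 = 0.073852 mol
Divide by the smallest (0.073852 mol): C 2.250, H 1.999, O 1.000
Multiplying each by 4 gives whole numbers: C 9.00, H 8.00, O 4.00

(A) C9H8O4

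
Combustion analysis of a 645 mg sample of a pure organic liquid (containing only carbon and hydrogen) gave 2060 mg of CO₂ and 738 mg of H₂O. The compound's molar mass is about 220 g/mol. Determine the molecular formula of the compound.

mol C = 2.06 g CO₂ ÷ 44.009 g/mol = 0.04681 mol
mol H = 2 × 0.738 g H₂O ÷ 18.015 g/mol = 0.08193 mol
Divide by the smallest (0.04681 mol): C 1.000, H 1.750
Multiplying each by 4 gives whole numbers: C 4.00, H 7.00
Empirical formula: C4H7
Empirical-formula mass = 55.10 g/mol; 220 ÷ 55.10 ≈ 4, so the molecular formula is C16H28.

C16H28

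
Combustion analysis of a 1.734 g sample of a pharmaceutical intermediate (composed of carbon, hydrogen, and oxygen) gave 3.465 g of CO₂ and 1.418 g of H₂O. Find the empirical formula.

mol C = 3.465 g CO₂ ÷ 44.009 g/mol = 0.078734 mol
mol H = 2 × 1.418 g H₂O ÷ 18.015 g/mol = 0.15742 mol
mass O = 1.734 − (0.94567 + 0.15868) = 0.62964 g → mol O = 0.62964 ÷ 15.999 = 0.039355 mol
Divide by the smallest (0.039355 mol): C 2.001, H 4.000, O 1.000

C2H4O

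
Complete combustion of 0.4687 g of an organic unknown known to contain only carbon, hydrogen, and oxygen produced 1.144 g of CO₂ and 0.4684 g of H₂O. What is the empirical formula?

C4H8O

mol C = 1.144 g CO₂ ÷ 44.009 g/mol = 0.025995 mol
mol H = 2 × 0.4684 g H₂O ÷ 18.015 g/mol = 0.052001 mol
mass O = 0.4687 − (0.31222 + 0.052417) = 0.10406 g → mol O = 0.10406 ÷ 15.999 = 0.0065042 mol
Divide by the smallest (0.0065042 mol): C 3.997, H 7.995, O 1.000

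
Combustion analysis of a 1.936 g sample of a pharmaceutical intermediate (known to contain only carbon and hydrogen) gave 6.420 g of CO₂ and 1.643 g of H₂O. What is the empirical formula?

C4H5

mol C = 6.420 g CO₂ ÷ 44.009 g/mol = 0.14588 mol
mol H = 2 × 1.643 g H₂O ÷ 18.015 g/mol = 0.18240 mol
Divide by the smallest (0.14588 mol): C 1.000, H 1.250
Multiplying each by 4 gives whole numbers: C 4.00, H 5.00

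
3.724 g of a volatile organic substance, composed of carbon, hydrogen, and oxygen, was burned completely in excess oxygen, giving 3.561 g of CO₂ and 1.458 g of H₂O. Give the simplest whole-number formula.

mol C = 3.561 g CO₂ ÷ 44.009 g/mol = 0.080915 mol
mol H = 2 × 1.458 g H₂O ÷ 18.015 g/mol = 0.16187 mol
mass O = 3.724 − (0.97187 + 0.16316) = 2.5890 g → mol O = 2.5890 ÷ 15.999 = 0.16182 mol
Divide by the smallest (0.080915 mol): C 1.000, H 2.000, O 2.000

CH2O2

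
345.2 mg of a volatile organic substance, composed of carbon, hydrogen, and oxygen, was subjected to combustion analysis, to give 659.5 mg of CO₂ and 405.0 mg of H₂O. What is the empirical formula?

C2H6O

mol C = 0.6595 g CO₂ ÷ 44.009 g/mol = 0.014986 mol
mol H = 2 × 0.4050 g H₂O ÷ 18.015 g/mol = 0.044963 mol
mass O = 0.3452 − (0.17999 + 0.045322) = 0.11989 g → mol O = 0.11989 ÷ 15.999 = 0.0074933 mol
Divide by the smallest (0.0074933 mol): C 2.000, H 6.000, O 1.000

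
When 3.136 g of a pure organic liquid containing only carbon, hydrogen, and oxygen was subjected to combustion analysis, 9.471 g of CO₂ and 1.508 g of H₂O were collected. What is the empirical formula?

C9H7O

mol C = 9.471 g CO₂ ÷ 44.009 g/mol = 0.21521 mol
mol H = 2 × 1.508 g H₂O ÷ 18.015 g/mol = 0.16742 mol
mass O = 3.136 − (2.5848 + 0.16876) = 0.38241 g → mol O = 0.38241 ÷ 15.999 = 0.023902 mol
Divide by the smallest (0.023902 mol): C 9.004, H 7.004, O 1.000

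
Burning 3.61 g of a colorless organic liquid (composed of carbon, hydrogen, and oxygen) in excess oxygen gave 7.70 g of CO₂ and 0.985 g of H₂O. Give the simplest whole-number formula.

C8H5O4

mol C = 7.70 g CO₂ ÷ 44.009 g/mol = 0.1750 mol
mol H = 2 × 0.985 g H₂O ÷ 18.015 g/mol = 0.1094 mol
mass O = 3.61 − (2.101 + 0.1102) = 1.398 g → mol O = 1.398 ÷ 15.999 = 0.08740 mol
Divide by the smallest (0.08740 mol): C 2.002, H 1.251, O 1.000
Multiplying each by 4 gives whole numbers: C 8.01, H 5.00, O 4.00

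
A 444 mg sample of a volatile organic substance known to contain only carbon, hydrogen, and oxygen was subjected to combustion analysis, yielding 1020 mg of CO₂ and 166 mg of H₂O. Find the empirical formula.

C5H4O2

mol C = 1.02 g CO₂ ÷ 44.009 g/mol = 0.02318 mol
mol H = 2 × 0.166 g H₂O ÷ 18.015 g/mol = 0.01843 mol
mass O = 0.444 − (0.2784 + 0.01858) = 0.1470 g → mol O = 0.1470 ÷ 15.999 = 0.009191 mol
Divide by the smallest (0.009191 mol): C 2.522, H 2.005, O 1.000
Multiplying each by 2 gives whole numbers: C 5.04, H 4.01, O 2.00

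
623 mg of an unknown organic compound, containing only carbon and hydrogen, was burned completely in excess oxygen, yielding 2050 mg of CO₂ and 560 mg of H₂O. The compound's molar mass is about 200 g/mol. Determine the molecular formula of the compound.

C15H20

mol C = 2.05 g CO₂ ÷ 44.009 g/mol = 0.04658 mol
mol H = 2 × 0.560 g H₂O ÷ 18.015 g/mol = 0.06217 mol
Divide by the smallest (0.04658 mol): C 1.000, H 1.335
Multiplying each by 3 gives whole numbers: C 3.00, H 4.00
Empirical formula: C3H4
Empirical-formula mass = 40.06 g/mol; 200 ÷ 40.06 ≈ 5, so the molecular formula is C15H20.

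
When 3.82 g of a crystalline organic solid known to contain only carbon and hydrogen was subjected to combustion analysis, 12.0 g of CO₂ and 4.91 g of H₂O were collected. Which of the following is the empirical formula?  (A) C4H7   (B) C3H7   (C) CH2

mol C = 12.0 g CO₂ ÷ 44.009 g/mol = 0.2727 mol
mol H = 2 × 4.91 g H₂O ÷ 18.015 g/mol = 0.5451 mol
Divide by the smallest (0.2727 mol): C 1.000, H 1.999

(C) CH2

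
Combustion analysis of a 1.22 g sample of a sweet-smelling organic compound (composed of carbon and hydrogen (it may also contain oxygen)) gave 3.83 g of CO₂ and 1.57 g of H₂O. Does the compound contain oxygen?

no

mol C = 3.83 g CO₂ ÷ 44.009 g/mol = 0.08703 mol
mol H = 2 × 1.57 g H₂O ÷ 18.015 g/mol = 0.1743 mol
C and H together account for 1.221 g — essentially the entire 1.22 g sample — so the compound contains no oxygen.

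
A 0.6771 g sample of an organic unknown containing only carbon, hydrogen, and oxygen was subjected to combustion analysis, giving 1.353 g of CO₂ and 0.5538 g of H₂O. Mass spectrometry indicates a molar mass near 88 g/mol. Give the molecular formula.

mol C = 1.353 g CO₂ ÷ 44.009 g/mol = 0.030744 mol
mol H = 2 × 0.5538 g H₂O ÷ 18.015 g/mol = 0.061482 mol
mass O = 0.6771 − (0.36926 + 0.061974) = 0.24586 g → mol O = 0.24586 ÷ 15.999 = 0.015367 mol
Divide by the smallest (0.015367 mol): C 2.001, H 4.001, O 1.000
Empirical formula: C2H4O
Empirical-formula mass = 44.05 g/mol; 88 ÷ 44.05 ≈ 2, so the molecular formula is C4H8O2.

C4H8O2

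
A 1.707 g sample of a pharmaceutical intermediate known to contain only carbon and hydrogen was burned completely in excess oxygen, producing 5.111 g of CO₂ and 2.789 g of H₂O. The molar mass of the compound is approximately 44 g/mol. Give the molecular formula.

mol C = 5.111 g CO₂ ÷ 44.009 g/mol = 0.11614 mol
mol H = 2 × 2.789 g H₂O ÷ 18.015 g/mol = 0.30963 mol
Divide by the smallest (0.11614 mol): C 1.000, H 2.666
Multiplying each by 3 gives whole numbers: C 3.00, H 8.00
Empirical formula: C3H8
Empirical-formula mass = 44.10 g/mol; 44 ÷ 44.10 ≈ 1, so the molecular formula is C3H8.

C3H8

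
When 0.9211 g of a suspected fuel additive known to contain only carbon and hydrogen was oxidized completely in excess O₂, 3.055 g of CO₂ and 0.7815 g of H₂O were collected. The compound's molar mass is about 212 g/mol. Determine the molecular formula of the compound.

mol C = 3.055 g CO₂ ÷ 44.009 g/mol = 0.069418 mol
mol H = 2 × 0.7815 g H₂O ÷ 18.015 g/mol = 0.086761 mol
Divide by the smallest (0.069418 mol): C 1.000, H 1.250
Multiplying each by 4 gives whole numbers: C 4.00, H 5.00
Empirical formula: C4H5
Empirical-formula mass = 53.08 g/mol; 212 ÷ 53.08 ≈ 4, so the molecular formula is C16H20.

C16H20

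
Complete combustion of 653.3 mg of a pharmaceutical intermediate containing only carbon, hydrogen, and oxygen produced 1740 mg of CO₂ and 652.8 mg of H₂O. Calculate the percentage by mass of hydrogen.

11.18%

mol C = 1.740 g CO₂ ÷ 44.009 g/mol = 0.039537 mol
mol H = 2 × 0.6528 g H₂O ÷ 18.015 g/mol = 0.072473 mol
mass O = 0.6533 − (0.47488 + 0.073053) = 0.10536 g → mol O = 0.10536 ÷ 15.999 = 0.0065857 mol
mass % H = 0.073053 g ÷ 0.6533 g × 100%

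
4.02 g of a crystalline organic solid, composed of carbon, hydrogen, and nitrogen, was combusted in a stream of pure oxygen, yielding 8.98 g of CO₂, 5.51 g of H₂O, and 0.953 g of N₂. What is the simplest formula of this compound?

C3H9N

mol C = 8.98 g CO₂ ÷ 44.009 g/mol = 0.2040 mol
mol H = 2 × 5.51 g H₂O ÷ 18.015 g/mol = 0.6117 mol
mol N = 2 × 0.953 g N₂ ÷ 28.014 g/mol = 0.06804 mol
Divide by the smallest (0.06804 mol): C 2.999, H 8.991, N 1.000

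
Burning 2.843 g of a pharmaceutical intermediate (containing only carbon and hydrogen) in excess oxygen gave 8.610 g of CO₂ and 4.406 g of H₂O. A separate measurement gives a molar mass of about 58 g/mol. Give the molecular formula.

C4H10

mol C = 8.610 g CO₂ ÷ 44.009 g/mol = 0.19564 mol
mol H = 2 × 4.406 g H₂O ÷ 18.015 g/mol = 0.48915 mol
Divide by the smallest (0.19564 mol): C 1.000, H 2.500
Multiplying each by 2 gives whole numbers: C 2.00, H 5.00
Empirical formula: C2H5
Empirical-formula mass = 29.06 g/mol; 58 ÷ 29.06 ≈ 2, so the molecular formula is C4H10.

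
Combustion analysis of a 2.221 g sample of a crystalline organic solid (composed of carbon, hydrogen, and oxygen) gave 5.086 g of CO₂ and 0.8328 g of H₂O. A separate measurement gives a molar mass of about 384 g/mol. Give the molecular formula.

C20H16O8

mol C = 5.086 g CO₂ ÷ 44.009 g/mol = 0.11557 mol
mol H = 2 × 0.8328 g H₂O ÷ 18.015 g/mol = 0.092456 mol
mass O = 2.221 − (1.3881 + 0.093196) = 0.73973 g → mol O = 0.73973 ÷ 15.999 = 0.046236 mol
Divide by the smallest (0.046236 mol): C 2.500, H 2.000, O 1.000
Multiplying each by 2 gives whole numbers: C 5.00, H 4.00, O 2.00
Empirical formula: C5H4O2
Empirical-formula mass = 96.08 g/mol; 384 ÷ 96.08 ≈ 4, so the molecular formula is C20H16O8.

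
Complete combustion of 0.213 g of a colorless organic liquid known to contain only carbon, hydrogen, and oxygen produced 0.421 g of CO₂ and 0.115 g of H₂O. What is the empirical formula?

mol C = 0.421 g CO₂ ÷ 44.009 g/mol = 0.009566 mol
mol H = 2 × 0.115 g H₂O ÷ 18.015 g/mol = 0.01277 mol
mass O = 0.213 − (0.1149 + 0.01287) = 0.08523 g → mol O = 0.08523 ÷ 15.999 = 0.005327 mol
Divide by the smallest (0.005327 mol): C 1.796, H 2.397, O 1.000
Multiplying each by 5 gives whole numbers: C 8.98, H 11.98, O 5.00

C9H12O5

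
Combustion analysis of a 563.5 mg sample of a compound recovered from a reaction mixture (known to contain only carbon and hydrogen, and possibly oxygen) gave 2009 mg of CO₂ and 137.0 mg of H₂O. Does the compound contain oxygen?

no

mol C = 2.009 g CO₂ ÷ 44.009 g/mol = 0.045650 mol
mol H = 2 × 0.1370 g H₂O ÷ 18.015 g/mol = 0.015210 mol
C and H together account for 0.56363 g — essentially the entire 0.5635 g sample — so the compound contains no oxygen.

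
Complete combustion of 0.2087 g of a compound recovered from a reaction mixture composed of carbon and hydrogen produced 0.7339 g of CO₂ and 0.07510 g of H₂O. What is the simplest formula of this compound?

C2H

mol C = 0.7339 g CO₂ ÷ 44.009 g/mol = 0.016676 mol
mol H = 2 × 0.07510 g H₂O ÷ 18.015 g/mol = 0.0083375 mol
Divide by the smallest (0.0083375 mol): C 2.000, H 1.000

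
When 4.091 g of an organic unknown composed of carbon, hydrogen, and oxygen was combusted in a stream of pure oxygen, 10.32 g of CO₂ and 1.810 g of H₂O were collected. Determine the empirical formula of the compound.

mol C = 10.32 g CO₂ ÷ 44.009 g/mol = 0.23450 mol
mol H = 2 × 1.810 g H₂O ÷ 18.015 g/mol = 0.20094 mol
mass O = 4.091 − (2.8165 + 0.20255) = 1.0719 g → mol O = 1.0719 ÷ 15.999 = 0.066998 mol
Divide by the smallest (0.066998 mol): C 3.500, H 2.999, O 1.000
Multiplying each by 2 gives whole numbers: C 7.00, H 6.00, O 2.00

C7H6O2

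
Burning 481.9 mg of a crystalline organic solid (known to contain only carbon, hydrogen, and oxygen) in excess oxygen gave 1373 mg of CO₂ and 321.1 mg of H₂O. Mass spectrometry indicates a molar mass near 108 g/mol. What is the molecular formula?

mol C = 1.373 g CO₂ ÷ 44.009 g/mol = 0.031198 mol
mol H = 2 × 0.3211 g H₂O ÷ 18.015 g/mol = 0.035648 mol
mass O = 0.4819 − (0.37472 + 0.035933) = 0.071246 g → mol O = 0.071246 ÷ 15.999 = 0.0044531 mol
Divide by the smallest (0.0044531 mol): C 7.006, H 8.005, O 1.000
Empirical formula: C7H8O
Empirical-formula mass = 108.14 g/mol; 108 ÷ 108.14 ≈ 1, so the molecular formula is C7H8O.

C7H8O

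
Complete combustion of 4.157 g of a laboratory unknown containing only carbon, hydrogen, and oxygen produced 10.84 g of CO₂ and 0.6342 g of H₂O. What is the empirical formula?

C7H2O2

mol C = 10.84 g CO₂ ÷ 44.009 g/mol = 0.24631 mol
mol H = 2 × 0.6342 g H₂O ÷ 18.015 g/mol = 0.070408 mol
mass O = 4.157 − (2.9585 + 0.070971) = 1.1276 g → mol O = 1.1276 ÷ 15.999 = 0.070477 mol
Divide by the smallest (0.070408 mol): C 3.498, H 1.000, O 1.001
Multiplying each by 2 gives whole numbers: C 7.00, H 2.00, O 2.00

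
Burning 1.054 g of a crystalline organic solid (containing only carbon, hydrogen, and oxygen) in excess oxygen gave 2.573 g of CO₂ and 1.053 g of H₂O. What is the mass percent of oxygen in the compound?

22.20%

mol C = 2.573 g CO₂ ÷ 44.009 g/mol = 0.058465 mol
mol H = 2 × 1.053 g H₂O ÷ 18.015 g/mol = 0.11690 mol
mass O = 1.054 − (0.70223 + 0.11784) = 0.23394 g → mol O = 0.23394 ÷ 15.999 = 0.014622 mol
mass % O = 0.23394 g ÷ 1.054 g × 100%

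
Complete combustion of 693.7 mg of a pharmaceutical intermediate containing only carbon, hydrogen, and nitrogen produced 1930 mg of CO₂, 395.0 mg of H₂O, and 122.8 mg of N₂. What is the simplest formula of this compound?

mol C = 1.930 g CO₂ ÷ 44.009 g/mol = 0.043855 mol
mol H = 2 × 0.3950 g H₂O ÷ 18.015 g/mol = 0.043852 mol
mol N = 2 × 0.1228 g N₂ ÷ 28.014 g/mol = 0.0087670 mol
Divide by the smallest (0.0087670 mol): C 5.002, H 5.002, N 1.000

C5H5N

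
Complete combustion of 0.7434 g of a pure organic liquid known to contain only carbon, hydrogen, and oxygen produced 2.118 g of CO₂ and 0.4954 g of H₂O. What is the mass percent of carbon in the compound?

mol C = 2.118 g CO₂ ÷ 44.009 g/mol = 0.048127 mol
mol H = 2 × 0.4954 g H₂O ÷ 18.015 g/mol = 0.054999 mol
mass O = 0.7434 − (0.57805 + 0.055439) = 0.10991 g → mol O = 0.10991 ÷ 15.999 = 0.0068700 mol
mass % C = 0.57805 g ÷ 0.7434 g × 100%

77.76%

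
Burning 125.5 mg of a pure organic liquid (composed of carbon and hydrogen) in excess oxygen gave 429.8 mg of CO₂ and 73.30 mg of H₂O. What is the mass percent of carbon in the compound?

mol C = 0.4298 g CO₂ ÷ 44.009 g/mol = 0.0097662 mol
mol H = 2 × 0.07330 g H₂O ÷ 18.015 g/mol = 0.0081377 mol
mass % C = 0.11730 g ÷ 0.1255 g × 100%

93.47%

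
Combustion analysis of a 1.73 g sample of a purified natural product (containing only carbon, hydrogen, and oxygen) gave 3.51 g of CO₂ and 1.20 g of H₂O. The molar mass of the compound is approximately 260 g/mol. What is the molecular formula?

mol C = 3.51 g CO₂ ÷ 44.009 g/mol = 0.07976 mol
mol H = 2 × 1.20 g H₂O ÷ 18.015 g/mol = 0.1332 mol
mass O = 1.73 − (0.9580 + 0.1343) = 0.6378 g → mol O = 0.6378 ÷ 15.999 = 0.03986 mol
Divide by the smallest (0.03986 mol): C 2.001, H 3.342, O 1.000
Multiplying each by 3 gives whole numbers: C 6.00, H 10.03, O 3.00
Empirical formula: C6H10O3
Empirical-formula mass = 130.14 g/mol; 260 ÷ 130.14 ≈ 2, so the molecular formula is C12H20O6.

C12H20O6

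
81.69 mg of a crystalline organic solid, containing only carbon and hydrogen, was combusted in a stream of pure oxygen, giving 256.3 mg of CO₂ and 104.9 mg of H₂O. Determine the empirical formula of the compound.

mol C = 0.2563 g CO₂ ÷ 44.009 g/mol = 0.0058238 mol
mol H = 2 × 0.1049 g H₂O ÷ 18.015 g/mol = 0.011646 mol
Divide by the smallest (0.0058238 mol): C 1.000, H 2.000

CH2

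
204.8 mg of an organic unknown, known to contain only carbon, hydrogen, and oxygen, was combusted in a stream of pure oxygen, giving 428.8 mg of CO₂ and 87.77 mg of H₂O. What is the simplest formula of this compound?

mol C = 0.4288 g CO₂ ÷ 44.009 g/mol = 0.0097435 mol
mol H = 2 × 0.08777 g H₂O ÷ 18.015 g/mol = 0.0097441 mol
mass O = 0.2048 − (0.11703 + 0.0098221) = 0.077949 g → mol O = 0.077949 ÷ 15.999 = 0.0048721 mol
Divide by the smallest (0.0048721 mol): C 2.000, H 2.000, O 1.000

C2H2O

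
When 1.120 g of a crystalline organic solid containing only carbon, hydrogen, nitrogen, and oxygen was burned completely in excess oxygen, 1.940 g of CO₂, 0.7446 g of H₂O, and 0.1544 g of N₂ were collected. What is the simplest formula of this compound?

C8H15N2O4

mol C = 1.940 g CO₂ ÷ 44.009 g/mol = 0.044082 mol
mol H = 2 × 0.7446 g H₂O ÷ 18.015 g/mol = 0.082664 mol
mol N = 2 × 0.1544 g N₂ ÷ 28.014 g/mol = 0.011023 mol
mass O = 1.120 − (0.52947 + 0.083326 + 0.15440) = 0.35281 g → mol O = 0.35281 ÷ 15.999 = 0.022052 mol
Divide by the smallest (0.011023 mol): C 3.999, H 7.499, N 1.000, O 2.001
Multiplying each by 2 gives whole numbers: C 8.00, H 15.00, N 2.00, O 4.00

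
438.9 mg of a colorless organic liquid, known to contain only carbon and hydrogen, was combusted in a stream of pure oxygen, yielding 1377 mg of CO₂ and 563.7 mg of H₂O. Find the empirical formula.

mol C = 1.377 g CO₂ ÷ 44.009 g/mol = 0.031289 mol
mol H = 2 × 0.5637 g H₂O ÷ 18.015 g/mol = 0.062581 mol
Divide by the smallest (0.031289 mol): C 1.000, H 2.000

CH2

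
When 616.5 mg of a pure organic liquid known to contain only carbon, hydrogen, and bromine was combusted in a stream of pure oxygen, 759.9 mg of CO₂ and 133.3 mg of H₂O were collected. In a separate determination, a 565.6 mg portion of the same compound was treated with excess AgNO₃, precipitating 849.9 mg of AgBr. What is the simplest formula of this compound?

mol C = 0.7599 g CO₂ ÷ 44.009 g/mol = 0.017267 mol
mol H = 2 × 0.1333 g H₂O ÷ 18.015 g/mol = 0.014799 mol
From the AgBr data: mol Br per gram of compound = (0.8499 ÷ 187.772) ÷ 0.5656 = 0.0080025 mol/g, so in the 0.6165 g combustion sample mol Br = 0.0049336 mol
Divide by the smallest (0.0049336 mol): C 3.500, H 3.000, Br 1.000
Multiplying each by 2 gives whole numbers: C 7.00, H 6.00, Br 2.00

C7H6Br2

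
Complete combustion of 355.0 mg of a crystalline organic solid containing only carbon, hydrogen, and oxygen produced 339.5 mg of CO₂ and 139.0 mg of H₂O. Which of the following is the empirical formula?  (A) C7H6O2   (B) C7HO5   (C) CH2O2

(C) CH2O2

mol C = 0.3395 g CO₂ ÷ 44.009 g/mol = 0.0077143 mol
mol H = 2 × 0.1390 g H₂O ÷ 18.015 g/mol = 0.015432 mol
mass O = 0.3550 − (0.092657 + 0.015555) = 0.24679 g → mol O = 0.24679 ÷ 15.999 = 0.015425 mol
Divide by the smallest (0.0077143 mol): C 1.000, H 2.000, O 2.000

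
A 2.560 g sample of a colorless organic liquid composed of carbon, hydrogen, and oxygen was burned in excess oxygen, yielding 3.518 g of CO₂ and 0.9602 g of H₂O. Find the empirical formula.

mol C = 3.518 g CO₂ ÷ 44.009 g/mol = 0.079938 mol
mol H = 2 × 0.9602 g H₂O ÷ 18.015 g/mol = 0.10660 mol
mass O = 2.560 − (0.96014 + 0.10745) = 1.4924 g → mol O = 1.4924 ÷ 15.999 = 0.093281 mol
Divide by the smallest (0.079938 mol): C 1.000, H 1.334, O 1.167
Multiplying each by 6 gives whole numbers: C 6.00, H 8.00, O 7.00

C6H8O7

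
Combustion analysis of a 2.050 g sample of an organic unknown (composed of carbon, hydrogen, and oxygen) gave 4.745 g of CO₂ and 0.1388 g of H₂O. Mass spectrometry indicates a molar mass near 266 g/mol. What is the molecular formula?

mol C = 4.745 g CO₂ ÷ 44.009 g/mol = 0.10782 mol
mol H = 2 × 0.1388 g H₂O ÷ 18.015 g/mol = 0.015409 mol
mass O = 2.050 − (1.2950 + 0.015533) = 0.73946 g → mol O = 0.73946 ÷ 15.999 = 0.046219 mol
Divide by the smallest (0.015409 mol): C 6.997, H 1.000, O 2.999
Empirical formula: C7HO3
Empirical-formula mass = 133.08 g/mol; 266 ÷ 133.08 ≈ 2, so the molecular formula is C14H2O6.

C14H2O6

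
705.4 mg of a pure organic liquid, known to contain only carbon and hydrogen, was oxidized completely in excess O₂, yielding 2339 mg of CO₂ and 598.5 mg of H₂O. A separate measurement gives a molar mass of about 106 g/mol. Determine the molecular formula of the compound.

mol C = 2.339 g CO₂ ÷ 44.009 g/mol = 0.053148 mol
mol H = 2 × 0.5985 g H₂O ÷ 18.015 g/mol = 0.066445 mol
Divide by the smallest (0.053148 mol): C 1.000, H 1.250
Multiplying each by 4 gives whole numbers: C 4.00, H 5.00
Empirical formula: C4H5
Empirical-formula mass = 53.08 g/mol; 106 ÷ 53.08 ≈ 2, so the molecular formula is C8H10.

C8H10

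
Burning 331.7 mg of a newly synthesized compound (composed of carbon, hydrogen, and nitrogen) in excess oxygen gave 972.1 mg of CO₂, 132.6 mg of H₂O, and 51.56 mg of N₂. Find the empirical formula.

C6H4N

mol C = 0.9721 g CO₂ ÷ 44.009 g/mol = 0.022089 mol
mol H = 2 × 0.1326 g H₂O ÷ 18.015 g/mol = 0.014721 mol
mol N = 2 × 0.05156 g N₂ ÷ 28.014 g/mol = 0.0036810 mol
Divide by the smallest (0.0036810 mol): C 6.001, H 3.999, N 1.000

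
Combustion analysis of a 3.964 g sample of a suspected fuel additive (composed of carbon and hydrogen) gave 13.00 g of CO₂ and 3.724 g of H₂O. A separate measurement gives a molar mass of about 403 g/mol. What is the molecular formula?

C30H42

mol C = 13.00 g CO₂ ÷ 44.009 g/mol = 0.29539 mol
mol H = 2 × 3.724 g H₂O ÷ 18.015 g/mol = 0.41343 mol
Divide by the smallest (0.29539 mol): C 1.000, H 1.400
Multiplying each by 5 gives whole numbers: C 5.00, H 7.00
Empirical formula: C5H7
Empirical-formula mass = 67.11 g/mol; 403 ÷ 67.11 ≈ 6, so the molecular formula is C30H42.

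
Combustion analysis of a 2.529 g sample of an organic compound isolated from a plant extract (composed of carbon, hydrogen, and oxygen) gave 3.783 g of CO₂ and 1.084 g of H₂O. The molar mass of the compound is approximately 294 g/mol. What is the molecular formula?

mol C = 3.783 g CO₂ ÷ 44.009 g/mol = 0.085960 mol
mol H = 2 × 1.084 g H₂O ÷ 18.015 g/mol = 0.12034 mol
mass O = 2.529 − (1.0325 + 0.12131) = 1.3752 g → mol O = 1.3752 ÷ 15.999 = 0.085957 mol
Divide by the smallest (0.085957 mol): C 1.000, H 1.400, O 1.000
Multiplying each by 5 gives whole numbers: C 5.00, H 7.00, O 5.00
Empirical formula: C5H7O5
Empirical-formula mass = 147.11 g/mol; 294 ÷ 147.11 ≈ 2, so the molecular formula is C10H14O10.

C10H14O10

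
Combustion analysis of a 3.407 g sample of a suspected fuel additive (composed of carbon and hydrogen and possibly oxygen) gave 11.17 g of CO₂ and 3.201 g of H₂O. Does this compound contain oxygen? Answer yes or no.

mol C = 11.17 g CO₂ ÷ 44.009 g/mol = 0.25381 mol
mol H = 2 × 3.201 g H₂O ÷ 18.015 g/mol = 0.35537 mol
C and H together account for 3.4067 g — essentially the entire 3.407 g sample — so the compound contains no oxygen.

no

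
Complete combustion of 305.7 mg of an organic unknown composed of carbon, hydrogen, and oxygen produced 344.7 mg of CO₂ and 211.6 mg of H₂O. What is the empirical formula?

C2H6O3

mol C = 0.3447 g CO₂ ÷ 44.009 g/mol = 0.0078325 mol
mol H = 2 × 0.2116 g H₂O ÷ 18.015 g/mol = 0.023492 mol
mass O = 0.3057 − (0.094076 + 0.023679) = 0.18794 g → mol O = 0.18794 ÷ 15.999 = 0.011747 mol
Divide by the smallest (0.0078325 mol): C 1.000, H 2.999, O 1.500
Multiplying each by 2 gives whole numbers: C 2.00, H 6.00, O 3.00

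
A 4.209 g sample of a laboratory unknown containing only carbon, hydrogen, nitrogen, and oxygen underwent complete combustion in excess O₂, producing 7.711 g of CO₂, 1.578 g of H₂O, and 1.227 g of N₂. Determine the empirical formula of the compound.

mol C = 7.711 g CO₂ ÷ 44.009 g/mol = 0.17521 mol
mol H = 2 × 1.578 g H₂O ÷ 18.015 g/mol = 0.17519 mol
mol N = 2 × 1.227 g N₂ ÷ 28.014 g/mol = 0.087599 mol
mass O = 4.209 − (2.1045 + 0.17659 + 1.2270) = 0.70091 g → mol O = 0.70091 ÷ 15.999 = 0.043810 mol
Divide by the smallest (0.043810 mol): C 3.999, H 3.999, N 2.000, O 1.000

C4H4N2O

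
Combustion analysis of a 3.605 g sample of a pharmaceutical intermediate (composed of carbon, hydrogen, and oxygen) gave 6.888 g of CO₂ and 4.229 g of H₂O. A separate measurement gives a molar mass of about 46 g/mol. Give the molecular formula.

mol C = 6.888 g CO₂ ÷ 44.009 g/mol = 0.15651 mol
mol H = 2 × 4.229 g H₂O ÷ 18.015 g/mol = 0.46950 mol
mass O = 3.605 − (1.8799 + 0.47325) = 1.2519 g → mol O = 1.2519 ÷ 15.999 = 0.078246 mol
Divide by the smallest (0.078246 mol): C 2.000, H 6.000, O 1.000
Empirical formula: C2H6O
Empirical-formula mass = 46.07 g/mol; 46 ÷ 46.07 ≈ 1, so the molecular formula is C2H6O.

C2H6O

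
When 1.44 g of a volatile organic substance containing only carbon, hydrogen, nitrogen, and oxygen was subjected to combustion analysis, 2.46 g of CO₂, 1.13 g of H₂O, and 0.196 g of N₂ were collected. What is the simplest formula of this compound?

C4H9NO2

mol C = 2.46 g CO₂ ÷ 44.009 g/mol = 0.05590 mol
mol H = 2 × 1.13 g H₂O ÷ 18.015 g/mol = 0.1255 mol
mol N = 2 × 0.196 g N₂ ÷ 28.014 g/mol = 0.01399 mol
mass O = 1.44 − (0.6714 + 0.1265 + 0.1960) = 0.4462 g → mol O = 0.4462 ÷ 15.999 = 0.02789 mol
Divide by the smallest (0.01399 mol): C 3.995, H 8.965, N 1.000, O 1.993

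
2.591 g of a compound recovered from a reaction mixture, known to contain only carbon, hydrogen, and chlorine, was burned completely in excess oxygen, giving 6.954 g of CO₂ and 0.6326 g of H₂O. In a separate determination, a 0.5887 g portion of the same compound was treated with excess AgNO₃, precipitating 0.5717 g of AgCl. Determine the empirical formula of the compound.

mol C = 6.954 g CO₂ ÷ 44.009 g/mol = 0.15801 mol
mol H = 2 × 0.6326 g H₂O ÷ 18.015 g/mol = 0.070230 mol
From the AgCl data: mol Cl per gram of compound = (0.5717 ÷ 143.318) ÷ 0.5887 = 0.0067760 mol/g, so in the 2.591 g combustion sample mol Cl = 0.017557 mol
Divide by the smallest (0.017557 mol): C 9.000, H 4.000, Cl 1.000

C9H4Cl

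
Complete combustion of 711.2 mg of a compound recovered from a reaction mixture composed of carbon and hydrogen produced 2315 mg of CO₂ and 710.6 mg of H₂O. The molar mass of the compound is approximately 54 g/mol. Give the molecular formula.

C4H6

mol C = 2.315 g CO₂ ÷ 44.009 g/mol = 0.052603 mol
mol H = 2 × 0.7106 g H₂O ÷ 18.015 g/mol = 0.078890 mol
Divide by the smallest (0.052603 mol): C 1.000, H 1.500
Multiplying each by 2 gives whole numbers: C 2.00, H 3.00
Empirical formula: C2H3
Empirical-formula mass = 27.05 g/mol; 54 ÷ 27.05 ≈ 2, so the molecular formula is C4H6.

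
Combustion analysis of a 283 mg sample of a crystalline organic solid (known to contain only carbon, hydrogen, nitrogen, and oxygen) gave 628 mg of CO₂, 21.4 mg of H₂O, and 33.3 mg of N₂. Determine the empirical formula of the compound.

C6HNO2

mol C = 0.628 g CO₂ ÷ 44.009 g/mol = 0.01427 mol
mol H = 2 × 0.0214 g H₂O ÷ 18.015 g/mol = 0.002376 mol
mol N = 2 × 0.0333 g N₂ ÷ 28.014 g/mol = 0.002377 mol
mass O = 0.283 − (0.1714 + 0.002395 + 0.03330) = 0.07591 g → mol O = 0.07591 ÷ 15.999 = 0.004745 mol
Divide by the smallest (0.002376 mol): C 6.006, H 1.000, N 1.001, O 1.997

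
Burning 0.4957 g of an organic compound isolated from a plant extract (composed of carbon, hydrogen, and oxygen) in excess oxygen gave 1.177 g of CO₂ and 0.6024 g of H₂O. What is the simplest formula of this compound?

C4H10O

mol C = 1.177 g CO₂ ÷ 44.009 g/mol = 0.026745 mol
mol H = 2 × 0.6024 g H₂O ÷ 18.015 g/mol = 0.066878 mol
mass O = 0.4957 − (0.32123 + 0.067413) = 0.10706 g → mol O = 0.10706 ÷ 15.999 = 0.0066916 mol
Divide by the smallest (0.0066916 mol): C 3.997, H 9.994, O 1.000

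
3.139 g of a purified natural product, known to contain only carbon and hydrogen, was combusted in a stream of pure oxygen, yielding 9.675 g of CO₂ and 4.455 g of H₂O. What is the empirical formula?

C4H9

mol C = 9.675 g CO₂ ÷ 44.009 g/mol = 0.21984 mol
mol H = 2 × 4.455 g H₂O ÷ 18.015 g/mol = 0.49459 mol
Divide by the smallest (0.21984 mol): C 1.000, H 2.250
Multiplying each by 4 gives whole numbers: C 4.00, H 9.00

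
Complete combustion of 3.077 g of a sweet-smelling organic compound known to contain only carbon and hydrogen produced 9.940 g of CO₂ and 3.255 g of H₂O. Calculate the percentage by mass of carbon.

mol C = 9.940 g CO₂ ÷ 44.009 g/mol = 0.22586 mol
mol H = 2 × 3.255 g H₂O ÷ 18.015 g/mol = 0.36137 mol
mass % C = 2.7128 g ÷ 3.077 g × 100%

88.17%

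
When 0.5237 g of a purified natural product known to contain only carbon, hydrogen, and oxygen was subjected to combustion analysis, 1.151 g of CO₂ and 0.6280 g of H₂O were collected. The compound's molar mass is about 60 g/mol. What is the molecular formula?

mol C = 1.151 g CO₂ ÷ 44.009 g/mol = 0.026154 mol
mol H = 2 × 0.6280 g H₂O ÷ 18.015 g/mol = 0.069720 mol
mass O = 0.5237 − (0.31413 + 0.070277) = 0.13929 g → mol O = 0.13929 ÷ 15.999 = 0.0087062 mol
Divide by the smallest (0.0087062 mol): C 3.004, H 8.008, O 1.000
Empirical formula: C3H8O
Empirical-formula mass = 60.10 g/mol; 60 ÷ 60.10 ≈ 1, so the molecular formula is C3H8O.

C3H8O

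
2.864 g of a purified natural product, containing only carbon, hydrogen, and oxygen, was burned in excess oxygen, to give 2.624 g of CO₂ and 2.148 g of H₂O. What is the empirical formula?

CH4O2

mol C = 2.624 g CO₂ ÷ 44.009 g/mol = 0.059624 mol
mol H = 2 × 2.148 g H₂O ÷ 18.015 g/mol = 0.23847 mol
mass O = 2.864 − (0.71615 + 0.24038) = 1.9075 g → mol O = 1.9075 ÷ 15.999 = 0.11922 mol
Divide by the smallest (0.059624 mol): C 1.000, H 4.000, O 2.000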